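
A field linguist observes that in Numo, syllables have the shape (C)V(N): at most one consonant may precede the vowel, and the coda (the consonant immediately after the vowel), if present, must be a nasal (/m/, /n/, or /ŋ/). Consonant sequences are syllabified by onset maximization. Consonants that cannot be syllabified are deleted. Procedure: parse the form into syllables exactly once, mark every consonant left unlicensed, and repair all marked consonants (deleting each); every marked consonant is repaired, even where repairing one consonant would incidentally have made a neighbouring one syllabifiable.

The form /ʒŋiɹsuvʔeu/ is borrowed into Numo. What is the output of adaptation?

ŋisuʔeu

The consonants /ʒ/, /ɹ/, /v/ cannot be parsed into a legal (C)V(N) syllable (only a nasal (/m/, /n/, or /ŋ/) is licensed in coda position; onsets are limited to one consonant).
Each unlicensed consonant is deleted: /ʒ/, /ɹ/, /v/.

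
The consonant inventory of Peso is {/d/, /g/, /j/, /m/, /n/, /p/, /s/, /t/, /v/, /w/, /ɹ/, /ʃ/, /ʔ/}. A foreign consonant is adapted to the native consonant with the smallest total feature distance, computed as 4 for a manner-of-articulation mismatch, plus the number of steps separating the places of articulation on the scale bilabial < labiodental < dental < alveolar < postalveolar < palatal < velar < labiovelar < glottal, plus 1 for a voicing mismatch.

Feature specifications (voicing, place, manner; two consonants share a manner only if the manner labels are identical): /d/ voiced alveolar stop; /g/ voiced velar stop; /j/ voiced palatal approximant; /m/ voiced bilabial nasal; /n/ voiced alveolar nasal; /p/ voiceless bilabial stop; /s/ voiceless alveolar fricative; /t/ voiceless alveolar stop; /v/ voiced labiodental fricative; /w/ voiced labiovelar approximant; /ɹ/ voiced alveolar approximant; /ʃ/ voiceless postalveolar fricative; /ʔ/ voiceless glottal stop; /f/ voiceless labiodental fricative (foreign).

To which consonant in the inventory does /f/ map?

v

/v/ is closest: same manner (fricative), place distance 0 (labiodental→labiodental), voicing differs (+1); total 1. Next closest is /s/ at distance 2.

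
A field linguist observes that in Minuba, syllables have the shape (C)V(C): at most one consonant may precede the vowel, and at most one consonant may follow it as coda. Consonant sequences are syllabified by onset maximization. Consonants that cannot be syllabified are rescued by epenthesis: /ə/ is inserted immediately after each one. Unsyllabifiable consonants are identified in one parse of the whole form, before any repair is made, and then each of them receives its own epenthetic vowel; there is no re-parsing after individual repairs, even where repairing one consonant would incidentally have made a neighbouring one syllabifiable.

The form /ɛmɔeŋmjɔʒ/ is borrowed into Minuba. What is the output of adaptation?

Under (C)V(C), the unsyllabifiable consonants are /m/ (at most one coda consonant is licensed; onsets are limited to one consonant).
Epenthesis after each stranded consonant: /m/ → /mə/.

ɛmɔeŋməjɔʒ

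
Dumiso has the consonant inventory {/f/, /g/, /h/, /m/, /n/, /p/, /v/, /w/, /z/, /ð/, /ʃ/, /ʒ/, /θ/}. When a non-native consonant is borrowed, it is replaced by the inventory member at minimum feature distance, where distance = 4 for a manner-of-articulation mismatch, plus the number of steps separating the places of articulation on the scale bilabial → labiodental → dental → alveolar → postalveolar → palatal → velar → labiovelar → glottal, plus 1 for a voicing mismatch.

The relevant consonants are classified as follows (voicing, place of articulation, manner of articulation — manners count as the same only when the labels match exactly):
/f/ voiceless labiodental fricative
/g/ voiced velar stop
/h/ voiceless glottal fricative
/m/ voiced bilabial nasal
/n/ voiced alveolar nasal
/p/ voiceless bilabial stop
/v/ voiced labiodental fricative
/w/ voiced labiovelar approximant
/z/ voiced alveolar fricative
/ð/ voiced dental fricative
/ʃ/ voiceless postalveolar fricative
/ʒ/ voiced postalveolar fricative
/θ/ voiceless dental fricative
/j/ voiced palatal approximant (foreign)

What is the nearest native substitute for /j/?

/w/ is closest: same manner (approximant), place distance 2 (palatal→labiovelar), same voicing; total 2. Next closest is /g/ at distance 5.

w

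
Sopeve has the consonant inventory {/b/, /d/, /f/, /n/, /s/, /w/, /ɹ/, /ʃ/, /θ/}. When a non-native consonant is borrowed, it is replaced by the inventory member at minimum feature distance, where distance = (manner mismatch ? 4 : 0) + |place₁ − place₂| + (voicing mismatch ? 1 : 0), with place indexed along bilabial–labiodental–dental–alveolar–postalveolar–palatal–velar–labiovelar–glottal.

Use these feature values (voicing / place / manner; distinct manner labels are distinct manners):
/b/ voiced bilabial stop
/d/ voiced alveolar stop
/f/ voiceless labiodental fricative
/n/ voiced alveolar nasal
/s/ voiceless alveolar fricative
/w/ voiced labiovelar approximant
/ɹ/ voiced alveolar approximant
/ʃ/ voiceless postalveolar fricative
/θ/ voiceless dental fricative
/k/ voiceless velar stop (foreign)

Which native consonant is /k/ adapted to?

/d/ is closest: same manner (stop), place distance 3 (velar→alveolar), voicing differs (+1); total 4. Next closest is /w/ at distance 6.

d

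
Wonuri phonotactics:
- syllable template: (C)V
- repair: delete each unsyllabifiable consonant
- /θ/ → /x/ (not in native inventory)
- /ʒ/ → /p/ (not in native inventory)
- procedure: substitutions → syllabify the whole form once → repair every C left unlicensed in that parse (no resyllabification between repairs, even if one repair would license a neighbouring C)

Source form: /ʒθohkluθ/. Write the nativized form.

xolu

Substitution: /ʒ/ → /p/, /θ/ → /x/, giving /pxohklux/.
The consonants /p/, /h/, /k/, /x/ cannot be parsed into a legal (C)V syllable (no codas are permitted; onsets are limited to one consonant).
Deleting the stranded consonants removes /p/, /h/, /k/, /x/.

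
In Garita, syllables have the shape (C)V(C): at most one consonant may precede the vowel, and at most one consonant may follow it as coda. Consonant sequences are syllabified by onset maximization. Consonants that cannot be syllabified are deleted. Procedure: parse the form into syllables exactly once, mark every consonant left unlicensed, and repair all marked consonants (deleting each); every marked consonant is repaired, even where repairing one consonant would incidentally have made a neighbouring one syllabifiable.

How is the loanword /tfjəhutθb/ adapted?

The consonants /t/, /f/, /θ/, /b/ cannot be parsed into a legal (C)V(C) syllable (at most one coda consonant is licensed; onsets are limited to one consonant).
Deleting the stranded consonants removes /t/, /f/, /θ/, /b/.

jəhut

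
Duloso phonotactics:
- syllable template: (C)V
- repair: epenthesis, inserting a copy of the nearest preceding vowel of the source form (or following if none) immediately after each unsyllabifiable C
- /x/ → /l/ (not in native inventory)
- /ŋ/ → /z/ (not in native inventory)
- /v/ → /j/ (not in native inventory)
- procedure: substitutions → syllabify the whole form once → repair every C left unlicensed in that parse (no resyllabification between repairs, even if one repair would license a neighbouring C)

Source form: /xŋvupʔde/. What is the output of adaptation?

luzujupuʔude

Substitution: /x/ → /l/, /ŋ/ → /z/, /v/ → /j/, giving /lzjupʔde/.
Under (C)V, the unsyllabifiable consonants are /l/, /z/, /p/, /ʔ/ (no codas are permitted; onsets are limited to one consonant).
Epenthesis after each stranded consonant: /l/ → /lu/, /z/ → /zu/, /p/ → /pu/, /ʔ/ → /ʔu/.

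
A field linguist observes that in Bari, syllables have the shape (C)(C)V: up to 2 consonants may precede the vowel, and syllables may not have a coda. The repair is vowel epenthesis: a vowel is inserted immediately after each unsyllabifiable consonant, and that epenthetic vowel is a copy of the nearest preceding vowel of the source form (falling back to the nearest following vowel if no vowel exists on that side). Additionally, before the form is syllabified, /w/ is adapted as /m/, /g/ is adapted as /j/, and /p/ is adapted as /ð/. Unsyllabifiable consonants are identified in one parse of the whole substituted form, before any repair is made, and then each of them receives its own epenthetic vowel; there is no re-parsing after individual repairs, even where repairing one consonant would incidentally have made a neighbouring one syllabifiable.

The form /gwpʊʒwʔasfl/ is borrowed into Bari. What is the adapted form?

Substitution: /g/ → /j/, /w/ → /m/, /p/ → /ð/, giving /jmðʊʒmʔasfl/.
Syllabifying with onset maximization leaves /j/, /ʒ/, /s/, /f/, /l/ stranded (no codas are permitted; onsets may contain at most 2 consonants).
Each unlicensed consonant becomes the onset of a new syllable: /j/ → /jʊ/, /ʒ/ → /ʒʊ/, /s/ → /sa/, /f/ → /fa/, /l/ → /la/.

jʊmðʊʒʊmʔasafala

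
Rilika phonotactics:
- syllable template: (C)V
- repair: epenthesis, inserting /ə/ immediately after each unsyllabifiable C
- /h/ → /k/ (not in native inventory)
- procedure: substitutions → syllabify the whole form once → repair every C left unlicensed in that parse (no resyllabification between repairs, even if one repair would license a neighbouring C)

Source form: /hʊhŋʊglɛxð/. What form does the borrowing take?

kʊkəŋʊgəlɛxəðə

Substitution: /h/ → /k/, giving /kʊkŋʊglɛxð/.
The consonants /k/, /g/, /x/, /ð/ cannot be parsed into a legal (C)V syllable (no codas are permitted; onsets are limited to one consonant).
Each unlicensed consonant becomes the onset of a new syllable: /k/ → /kə/, /g/ → /gə/, /x/ → /xə/, /ð/ → /ðə/.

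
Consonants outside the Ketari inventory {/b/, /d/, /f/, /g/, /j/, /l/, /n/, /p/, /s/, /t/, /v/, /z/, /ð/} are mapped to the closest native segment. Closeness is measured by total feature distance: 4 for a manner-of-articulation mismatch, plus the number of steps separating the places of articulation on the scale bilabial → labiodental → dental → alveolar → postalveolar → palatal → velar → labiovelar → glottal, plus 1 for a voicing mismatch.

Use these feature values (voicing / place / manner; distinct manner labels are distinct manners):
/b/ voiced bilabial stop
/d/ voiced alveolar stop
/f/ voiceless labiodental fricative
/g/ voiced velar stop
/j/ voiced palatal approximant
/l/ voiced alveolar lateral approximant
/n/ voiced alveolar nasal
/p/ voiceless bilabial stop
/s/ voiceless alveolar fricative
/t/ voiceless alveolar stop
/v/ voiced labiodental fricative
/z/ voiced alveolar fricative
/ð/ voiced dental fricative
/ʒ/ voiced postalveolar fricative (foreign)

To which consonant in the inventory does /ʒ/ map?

/z/ is closest: same manner (fricative), place distance 1 (postalveolar→alveolar), same voicing; total 1. Next closest is /s/ at distance 2.

z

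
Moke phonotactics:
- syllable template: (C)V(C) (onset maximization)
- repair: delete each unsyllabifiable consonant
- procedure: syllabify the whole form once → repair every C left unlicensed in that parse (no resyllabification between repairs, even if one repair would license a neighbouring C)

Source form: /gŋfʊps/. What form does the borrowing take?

fʊp

The consonants /g/, /ŋ/, /s/ cannot be parsed into a legal (C)V(C) syllable (at most one coda consonant is licensed; onsets are limited to one consonant).
Each unlicensed consonant is deleted: /g/, /ŋ/, /s/.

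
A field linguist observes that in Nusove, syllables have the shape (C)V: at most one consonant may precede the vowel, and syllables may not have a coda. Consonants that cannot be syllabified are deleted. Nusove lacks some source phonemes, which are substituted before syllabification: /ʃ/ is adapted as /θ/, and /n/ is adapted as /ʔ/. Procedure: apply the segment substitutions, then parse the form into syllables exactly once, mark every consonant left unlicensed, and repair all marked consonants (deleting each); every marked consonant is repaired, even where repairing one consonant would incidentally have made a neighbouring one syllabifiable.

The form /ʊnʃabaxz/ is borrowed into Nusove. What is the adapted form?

Substitution: /n/ → /ʔ/, /ʃ/ → /θ/, giving /ʊʔθabaxz/.
Under (C)V, the unsyllabifiable consonants are /ʔ/, /x/, /z/ (no codas are permitted; onsets are limited to one consonant).
Deleting the stranded consonants removes /ʔ/, /x/, /z/.

ʊθaba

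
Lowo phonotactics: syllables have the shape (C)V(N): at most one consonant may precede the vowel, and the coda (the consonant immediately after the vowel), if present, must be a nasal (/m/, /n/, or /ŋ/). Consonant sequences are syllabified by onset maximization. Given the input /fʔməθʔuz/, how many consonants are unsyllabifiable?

The consonants /f/, /ʔ/, /θ/, /z/ cannot be parsed into a legal (C)V(N) syllable (only a nasal (/m/, /n/, or /ŋ/) is licensed in coda position; onsets are limited to one consonant).

4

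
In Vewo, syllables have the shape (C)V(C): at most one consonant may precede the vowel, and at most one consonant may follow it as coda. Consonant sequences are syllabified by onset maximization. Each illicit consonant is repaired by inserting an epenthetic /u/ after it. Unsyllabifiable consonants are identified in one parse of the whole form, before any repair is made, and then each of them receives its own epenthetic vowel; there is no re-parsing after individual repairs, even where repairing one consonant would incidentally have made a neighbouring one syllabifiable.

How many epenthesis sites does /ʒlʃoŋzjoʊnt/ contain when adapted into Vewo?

The unsyllabifiable consonants are /ʒ/, /l/, /z/, /t/; each receives one epenthetic vowel.

4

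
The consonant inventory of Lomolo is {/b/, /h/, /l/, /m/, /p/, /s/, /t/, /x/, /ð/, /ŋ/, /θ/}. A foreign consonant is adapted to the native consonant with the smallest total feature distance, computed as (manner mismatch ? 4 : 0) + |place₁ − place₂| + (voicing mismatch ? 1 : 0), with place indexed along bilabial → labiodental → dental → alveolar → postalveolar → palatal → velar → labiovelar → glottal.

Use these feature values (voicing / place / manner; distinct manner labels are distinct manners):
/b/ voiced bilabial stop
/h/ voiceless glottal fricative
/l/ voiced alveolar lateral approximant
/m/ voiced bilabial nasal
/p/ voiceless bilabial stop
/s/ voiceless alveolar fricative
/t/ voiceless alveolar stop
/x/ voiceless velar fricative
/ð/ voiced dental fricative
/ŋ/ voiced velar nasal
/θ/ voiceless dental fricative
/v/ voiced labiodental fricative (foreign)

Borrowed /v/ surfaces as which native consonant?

ð

/ð/ is closest: same manner (fricative), place distance 1 (labiodental→dental), same voicing; total 1. Next closest is /θ/ at distance 2.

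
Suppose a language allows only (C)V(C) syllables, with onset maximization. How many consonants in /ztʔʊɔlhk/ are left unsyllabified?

4

Syllabifying with onset maximization leaves /z/, /t/, /h/, /k/ stranded (at most one coda consonant is licensed; onsets are limited to one consonant).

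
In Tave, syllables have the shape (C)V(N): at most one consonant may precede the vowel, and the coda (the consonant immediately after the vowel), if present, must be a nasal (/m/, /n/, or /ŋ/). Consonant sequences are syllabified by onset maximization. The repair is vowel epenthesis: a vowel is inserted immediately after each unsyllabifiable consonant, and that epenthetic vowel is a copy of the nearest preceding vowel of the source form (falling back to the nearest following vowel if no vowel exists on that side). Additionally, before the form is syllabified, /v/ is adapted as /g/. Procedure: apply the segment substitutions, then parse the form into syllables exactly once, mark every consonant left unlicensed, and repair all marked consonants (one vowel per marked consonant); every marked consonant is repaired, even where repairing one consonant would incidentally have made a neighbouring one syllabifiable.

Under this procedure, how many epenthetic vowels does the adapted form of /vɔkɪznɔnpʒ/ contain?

3

After substitution the input is /gɔkɪznɔnpʒ/.
The unsyllabifiable consonants are /z/, /p/, /ʒ/; each receives one epenthetic vowel.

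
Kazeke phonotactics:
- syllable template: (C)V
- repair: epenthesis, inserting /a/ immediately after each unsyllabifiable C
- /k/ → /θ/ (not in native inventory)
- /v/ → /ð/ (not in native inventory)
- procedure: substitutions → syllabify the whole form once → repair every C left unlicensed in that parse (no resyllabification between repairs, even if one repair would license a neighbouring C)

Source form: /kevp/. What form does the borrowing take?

Substitution: /k/ → /θ/, /v/ → /ð/, giving /θeðp/.
The consonants /ð/, /p/ cannot be parsed into a legal (C)V syllable (no codas are permitted; onsets are limited to one consonant).
Inserting the epenthetic vowel yields /ð/ → /ða/, /p/ → /pa/.

θeðapa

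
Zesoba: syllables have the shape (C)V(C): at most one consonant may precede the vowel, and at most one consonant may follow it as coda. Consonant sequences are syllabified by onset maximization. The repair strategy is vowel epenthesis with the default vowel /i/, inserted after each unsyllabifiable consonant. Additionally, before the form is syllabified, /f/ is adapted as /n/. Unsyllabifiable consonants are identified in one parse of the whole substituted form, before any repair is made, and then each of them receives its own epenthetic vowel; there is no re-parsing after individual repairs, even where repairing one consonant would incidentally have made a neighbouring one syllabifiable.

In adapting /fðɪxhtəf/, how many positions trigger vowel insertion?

After substitution the input is /nðɪxhtən/.
The unsyllabifiable consonants are /n/, /h/; each receives one epenthetic vowel.

2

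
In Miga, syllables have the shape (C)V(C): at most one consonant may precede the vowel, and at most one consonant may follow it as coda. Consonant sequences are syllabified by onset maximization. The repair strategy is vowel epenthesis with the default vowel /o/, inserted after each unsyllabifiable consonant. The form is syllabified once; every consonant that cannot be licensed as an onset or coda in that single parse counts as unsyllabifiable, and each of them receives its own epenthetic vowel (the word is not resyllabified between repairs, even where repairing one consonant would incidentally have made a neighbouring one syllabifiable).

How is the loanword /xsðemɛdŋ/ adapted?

xosoðemɛdŋo

Syllabifying with onset maximization leaves /x/, /s/, /ŋ/ stranded (at most one coda consonant is licensed; onsets are limited to one consonant).
Epenthesis after each stranded consonant: /x/ → /xo/, /s/ → /so/, /ŋ/ → /ŋo/.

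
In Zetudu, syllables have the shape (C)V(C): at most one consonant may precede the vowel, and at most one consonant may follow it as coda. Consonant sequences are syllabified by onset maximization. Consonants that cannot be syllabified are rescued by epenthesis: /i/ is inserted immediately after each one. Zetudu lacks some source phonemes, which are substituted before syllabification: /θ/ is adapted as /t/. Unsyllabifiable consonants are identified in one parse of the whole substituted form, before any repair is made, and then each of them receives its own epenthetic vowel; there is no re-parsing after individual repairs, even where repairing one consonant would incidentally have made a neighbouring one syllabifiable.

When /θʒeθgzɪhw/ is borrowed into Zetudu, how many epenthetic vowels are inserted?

After substitution the input is /tʒetgzɪhw/.
The unsyllabifiable consonants are /t/, /g/, /w/; each receives one epenthetic vowel.

3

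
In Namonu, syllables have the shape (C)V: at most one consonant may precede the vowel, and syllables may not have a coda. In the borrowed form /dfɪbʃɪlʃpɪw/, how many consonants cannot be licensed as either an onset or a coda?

5

Under (C)V, the unsyllabifiable consonants are /d/, /b/, /l/, /ʃ/, /w/ (no codas are permitted; onsets are limited to one consonant).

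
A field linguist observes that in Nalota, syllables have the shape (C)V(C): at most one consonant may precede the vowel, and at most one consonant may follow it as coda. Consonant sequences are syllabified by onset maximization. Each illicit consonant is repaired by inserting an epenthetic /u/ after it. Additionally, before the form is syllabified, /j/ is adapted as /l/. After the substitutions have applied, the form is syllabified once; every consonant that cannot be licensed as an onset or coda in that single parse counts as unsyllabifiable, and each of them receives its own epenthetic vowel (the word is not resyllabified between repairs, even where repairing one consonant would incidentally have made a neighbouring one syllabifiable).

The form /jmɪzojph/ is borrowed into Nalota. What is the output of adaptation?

lumɪzolpuhu

Substitution: /j/ → /l/, giving /lmɪzolph/.
Under (C)V(C), the unsyllabifiable consonants are /l/, /p/, /h/ (at most one coda consonant is licensed; onsets are limited to one consonant).
Each unlicensed consonant becomes the onset of a new syllable: /l/ → /lu/, /p/ → /pu/, /h/ → /hu/.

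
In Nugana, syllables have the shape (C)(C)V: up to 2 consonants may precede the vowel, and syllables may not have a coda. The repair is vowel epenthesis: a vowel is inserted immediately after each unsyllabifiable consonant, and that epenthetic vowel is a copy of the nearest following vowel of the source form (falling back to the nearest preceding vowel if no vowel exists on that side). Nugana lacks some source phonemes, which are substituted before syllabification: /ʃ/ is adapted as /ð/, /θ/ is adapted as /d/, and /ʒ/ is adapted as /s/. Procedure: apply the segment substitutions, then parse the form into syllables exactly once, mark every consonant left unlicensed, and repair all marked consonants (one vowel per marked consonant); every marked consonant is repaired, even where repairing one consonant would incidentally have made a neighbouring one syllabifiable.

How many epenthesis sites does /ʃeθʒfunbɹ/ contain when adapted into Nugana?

After substitution the input is /ðedsfunbɹ/.
The unsyllabifiable consonants are /d/, /n/, /b/, /ɹ/; each receives one epenthetic vowel.

4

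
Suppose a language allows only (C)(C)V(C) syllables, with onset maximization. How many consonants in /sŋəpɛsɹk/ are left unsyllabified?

Syllabifying with onset maximization leaves /ɹ/, /k/ stranded (at most one coda consonant is licensed; onsets may contain at most 2 consonants).

2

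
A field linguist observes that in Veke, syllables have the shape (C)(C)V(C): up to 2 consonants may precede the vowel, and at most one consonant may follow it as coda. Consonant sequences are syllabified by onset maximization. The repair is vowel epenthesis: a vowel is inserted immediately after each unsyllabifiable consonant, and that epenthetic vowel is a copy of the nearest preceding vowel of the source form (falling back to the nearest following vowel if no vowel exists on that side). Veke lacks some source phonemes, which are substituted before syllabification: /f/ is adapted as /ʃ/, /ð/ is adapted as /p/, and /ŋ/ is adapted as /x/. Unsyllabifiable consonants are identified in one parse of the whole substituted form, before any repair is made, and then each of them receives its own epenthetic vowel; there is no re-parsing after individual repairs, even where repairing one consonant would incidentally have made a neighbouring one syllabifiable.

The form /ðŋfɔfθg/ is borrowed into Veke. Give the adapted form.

pɔxʃɔʃθɔgɔ

Substitution: /ð/ → /p/, /ŋ/ → /x/, /f/ → /ʃ/, giving /pxʃɔʃθg/.
Under (C)(C)V(C), the unsyllabifiable consonants are /p/, /θ/, /g/ (at most one coda consonant is licensed; onsets may contain at most 2 consonants).
Epenthesis after each stranded consonant: /p/ → /pɔ/, /θ/ → /θɔ/, /g/ → /gɔ/.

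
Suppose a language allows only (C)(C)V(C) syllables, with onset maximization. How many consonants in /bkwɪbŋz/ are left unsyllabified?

Syllabifying with onset maximization leaves /b/, /ŋ/, /z/ stranded (at most one coda consonant is licensed; onsets may contain at most 2 consonants).

3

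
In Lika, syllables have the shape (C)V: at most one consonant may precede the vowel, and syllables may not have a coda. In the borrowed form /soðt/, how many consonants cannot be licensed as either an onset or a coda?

The consonants /ð/, /t/ cannot be parsed into a legal (C)V syllable (no codas are permitted; onsets are limited to one consonant).

2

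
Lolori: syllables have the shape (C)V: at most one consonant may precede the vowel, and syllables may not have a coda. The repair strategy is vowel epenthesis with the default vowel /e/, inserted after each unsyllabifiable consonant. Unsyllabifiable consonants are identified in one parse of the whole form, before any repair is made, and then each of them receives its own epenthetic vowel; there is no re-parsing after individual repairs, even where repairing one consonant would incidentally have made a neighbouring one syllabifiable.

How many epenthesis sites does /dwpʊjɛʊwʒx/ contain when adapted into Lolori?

5

The unsyllabifiable consonants are /d/, /w/, /w/, /ʒ/, /x/; each receives one epenthetic vowel.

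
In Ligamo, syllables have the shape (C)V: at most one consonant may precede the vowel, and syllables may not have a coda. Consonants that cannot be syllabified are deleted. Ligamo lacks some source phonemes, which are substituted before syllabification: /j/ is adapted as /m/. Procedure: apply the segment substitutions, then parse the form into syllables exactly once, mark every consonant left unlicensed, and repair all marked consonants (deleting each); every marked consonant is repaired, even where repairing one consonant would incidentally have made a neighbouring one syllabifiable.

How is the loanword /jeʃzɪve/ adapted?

Substitution: /j/ → /m/, giving /meʃzɪve/.
Under (C)V, the unsyllabifiable consonants are /ʃ/ (no codas are permitted; onsets are limited to one consonant).
Each unlicensed consonant is deleted: /ʃ/.

mezɪve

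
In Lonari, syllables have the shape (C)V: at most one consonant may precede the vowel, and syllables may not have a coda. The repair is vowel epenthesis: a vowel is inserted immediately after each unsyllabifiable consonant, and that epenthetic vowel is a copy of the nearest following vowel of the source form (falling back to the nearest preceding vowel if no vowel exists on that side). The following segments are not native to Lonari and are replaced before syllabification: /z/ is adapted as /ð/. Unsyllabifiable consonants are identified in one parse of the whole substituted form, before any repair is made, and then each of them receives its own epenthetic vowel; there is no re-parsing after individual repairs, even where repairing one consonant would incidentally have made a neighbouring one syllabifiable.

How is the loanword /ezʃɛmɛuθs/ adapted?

Substitution: /z/ → /ð/, giving /eðʃɛmɛuθs/.
Syllabifying with onset maximization leaves /ð/, /θ/, /s/ stranded (no codas are permitted; onsets are limited to one consonant).
Epenthesis after each stranded consonant: /ð/ → /ðɛ/, /θ/ → /θu/, /s/ → /su/.

eðɛʃɛmɛuθusu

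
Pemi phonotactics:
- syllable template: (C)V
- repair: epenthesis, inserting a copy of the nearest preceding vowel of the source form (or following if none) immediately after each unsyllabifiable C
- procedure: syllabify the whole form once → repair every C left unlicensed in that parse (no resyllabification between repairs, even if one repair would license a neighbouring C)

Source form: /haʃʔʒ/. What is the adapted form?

haʃaʔaʒa

Syllabifying with onset maximization leaves /ʃ/, /ʔ/, /ʒ/ stranded (no codas are permitted; onsets are limited to one consonant).
Epenthesis after each stranded consonant: /ʃ/ → /ʃa/, /ʔ/ → /ʔa/, /ʒ/ → /ʒa/.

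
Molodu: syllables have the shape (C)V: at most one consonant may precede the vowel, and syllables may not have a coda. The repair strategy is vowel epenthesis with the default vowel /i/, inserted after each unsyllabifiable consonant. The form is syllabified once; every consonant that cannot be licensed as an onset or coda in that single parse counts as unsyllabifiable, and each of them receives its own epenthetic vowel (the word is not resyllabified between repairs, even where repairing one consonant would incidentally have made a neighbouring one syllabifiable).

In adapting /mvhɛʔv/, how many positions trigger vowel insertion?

The unsyllabifiable consonants are /m/, /v/, /ʔ/, /v/; each receives one epenthetic vowel.

4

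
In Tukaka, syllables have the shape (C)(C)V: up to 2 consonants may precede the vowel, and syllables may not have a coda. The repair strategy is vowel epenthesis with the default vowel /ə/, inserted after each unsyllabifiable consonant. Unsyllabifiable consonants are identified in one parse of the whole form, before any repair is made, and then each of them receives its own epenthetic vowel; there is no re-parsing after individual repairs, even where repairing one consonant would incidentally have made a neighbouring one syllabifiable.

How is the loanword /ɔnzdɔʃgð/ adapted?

Under (C)(C)V, the unsyllabifiable consonants are /n/, /ʃ/, /g/, /ð/ (no codas are permitted; onsets may contain at most 2 consonants).
Inserting the epenthetic vowel yields /n/ → /nə/, /ʃ/ → /ʃə/, /g/ → /gə/, /ð/ → /ðə/.

ɔnəzdɔʃəgəðə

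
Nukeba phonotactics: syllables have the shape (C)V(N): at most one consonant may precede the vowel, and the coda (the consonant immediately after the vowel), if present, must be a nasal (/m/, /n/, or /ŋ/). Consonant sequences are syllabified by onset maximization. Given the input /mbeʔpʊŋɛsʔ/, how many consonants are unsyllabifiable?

4

The consonants /m/, /ʔ/, /s/, /ʔ/ cannot be parsed into a legal (C)V(N) syllable (only a nasal (/m/, /n/, or /ŋ/) is licensed in coda position; onsets are limited to one consonant).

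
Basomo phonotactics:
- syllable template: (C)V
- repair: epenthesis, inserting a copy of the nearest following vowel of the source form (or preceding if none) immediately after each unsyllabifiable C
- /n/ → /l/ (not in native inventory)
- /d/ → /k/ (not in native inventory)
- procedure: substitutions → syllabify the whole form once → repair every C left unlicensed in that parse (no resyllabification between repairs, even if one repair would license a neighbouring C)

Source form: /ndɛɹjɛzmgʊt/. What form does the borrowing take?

Substitution: /n/ → /l/, /d/ → /k/, giving /lkɛɹjɛzmgʊt/.
The consonants /l/, /ɹ/, /z/, /m/, /t/ cannot be parsed into a legal (C)V syllable (no codas are permitted; onsets are limited to one consonant).
Epenthesis after each stranded consonant: /l/ → /lɛ/, /ɹ/ → /ɹɛ/, /z/ → /zʊ/, /m/ → /mʊ/, /t/ → /tʊ/.

lɛkɛɹɛjɛzʊmʊgʊtʊ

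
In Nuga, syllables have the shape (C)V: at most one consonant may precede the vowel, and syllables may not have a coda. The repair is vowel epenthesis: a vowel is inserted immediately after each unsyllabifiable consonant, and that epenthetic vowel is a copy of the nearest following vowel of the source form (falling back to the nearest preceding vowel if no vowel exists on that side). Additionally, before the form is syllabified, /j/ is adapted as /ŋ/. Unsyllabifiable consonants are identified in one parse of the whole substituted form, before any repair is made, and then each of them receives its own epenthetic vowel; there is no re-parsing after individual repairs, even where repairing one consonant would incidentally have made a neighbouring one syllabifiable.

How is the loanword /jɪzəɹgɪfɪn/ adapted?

Substitution: /j/ → /ŋ/, giving /ŋɪzəɹgɪfɪn/.
The consonants /ɹ/, /n/ cannot be parsed into a legal (C)V syllable (no codas are permitted; onsets are limited to one consonant).
Inserting the epenthetic vowel yields /ɹ/ → /ɹɪ/, /n/ → /nɪ/.

ŋɪzəɹɪgɪfɪnɪ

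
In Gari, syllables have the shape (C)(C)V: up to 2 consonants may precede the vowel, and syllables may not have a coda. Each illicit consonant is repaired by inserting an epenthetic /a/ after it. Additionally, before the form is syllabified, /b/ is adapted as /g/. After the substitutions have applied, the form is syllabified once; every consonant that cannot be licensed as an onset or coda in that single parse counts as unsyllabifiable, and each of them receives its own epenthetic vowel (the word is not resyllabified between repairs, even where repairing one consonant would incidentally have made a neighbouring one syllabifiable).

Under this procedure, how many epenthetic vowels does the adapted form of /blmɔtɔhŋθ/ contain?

4

After substitution the input is /glmɔtɔhŋθ/.
The unsyllabifiable consonants are /g/, /h/, /ŋ/, /θ/; each receives one epenthetic vowel.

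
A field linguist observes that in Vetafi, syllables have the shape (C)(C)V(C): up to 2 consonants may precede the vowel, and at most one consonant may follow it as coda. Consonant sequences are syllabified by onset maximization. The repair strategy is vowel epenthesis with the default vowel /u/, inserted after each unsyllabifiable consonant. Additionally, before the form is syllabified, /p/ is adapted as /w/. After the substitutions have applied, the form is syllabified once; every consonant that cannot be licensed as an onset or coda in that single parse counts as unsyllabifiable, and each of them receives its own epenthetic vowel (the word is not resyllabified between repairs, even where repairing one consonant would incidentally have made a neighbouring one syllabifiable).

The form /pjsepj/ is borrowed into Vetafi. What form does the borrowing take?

wujsewju

Substitution: /p/ → /w/, giving /wjsewj/.
Syllabifying with onset maximization leaves /w/, /j/ stranded (at most one coda consonant is licensed; onsets may contain at most 2 consonants).
Inserting the epenthetic vowel yields /w/ → /wu/, /j/ → /ju/.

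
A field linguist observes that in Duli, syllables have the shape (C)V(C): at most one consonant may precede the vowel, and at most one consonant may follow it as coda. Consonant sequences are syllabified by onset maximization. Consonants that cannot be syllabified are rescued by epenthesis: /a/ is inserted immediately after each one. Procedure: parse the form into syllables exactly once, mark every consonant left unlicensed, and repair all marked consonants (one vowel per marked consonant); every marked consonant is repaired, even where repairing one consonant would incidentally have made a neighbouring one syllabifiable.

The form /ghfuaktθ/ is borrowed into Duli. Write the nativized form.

The consonants /g/, /h/, /t/, /θ/ cannot be parsed into a legal (C)V(C) syllable (at most one coda consonant is licensed; onsets are limited to one consonant).
Epenthesis after each stranded consonant: /g/ → /ga/, /h/ → /ha/, /t/ → /ta/, /θ/ → /θa/.

gahafuaktaθa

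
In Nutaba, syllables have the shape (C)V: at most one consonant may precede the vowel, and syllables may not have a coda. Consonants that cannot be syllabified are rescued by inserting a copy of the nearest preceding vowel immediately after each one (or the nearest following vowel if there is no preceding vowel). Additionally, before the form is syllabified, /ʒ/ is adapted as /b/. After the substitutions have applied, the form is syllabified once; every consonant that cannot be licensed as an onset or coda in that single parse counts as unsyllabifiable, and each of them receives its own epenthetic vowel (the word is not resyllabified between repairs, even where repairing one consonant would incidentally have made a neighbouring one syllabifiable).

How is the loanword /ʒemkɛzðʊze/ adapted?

Substitution: /ʒ/ → /b/, giving /bemkɛzðʊze/.
Syllabifying with onset maximization leaves /m/, /z/ stranded (no codas are permitted; onsets are limited to one consonant).
Each unlicensed consonant becomes the onset of a new syllable: /m/ → /me/, /z/ → /zɛ/.

bemekɛzɛðʊze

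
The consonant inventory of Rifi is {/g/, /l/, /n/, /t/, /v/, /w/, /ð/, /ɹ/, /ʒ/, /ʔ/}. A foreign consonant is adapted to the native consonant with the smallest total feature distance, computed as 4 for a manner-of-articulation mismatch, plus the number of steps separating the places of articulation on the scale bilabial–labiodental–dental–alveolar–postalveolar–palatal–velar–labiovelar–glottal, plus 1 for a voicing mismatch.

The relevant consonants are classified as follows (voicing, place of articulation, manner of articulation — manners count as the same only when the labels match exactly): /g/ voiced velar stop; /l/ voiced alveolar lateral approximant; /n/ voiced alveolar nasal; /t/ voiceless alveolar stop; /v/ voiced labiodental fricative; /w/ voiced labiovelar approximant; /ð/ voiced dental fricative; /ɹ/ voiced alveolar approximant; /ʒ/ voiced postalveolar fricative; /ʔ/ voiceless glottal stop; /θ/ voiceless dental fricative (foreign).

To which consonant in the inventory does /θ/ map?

/ð/ is closest: same manner (fricative), place distance 0 (dental→dental), voicing differs (+1); total 1. Next closest is /v/ at distance 2.

ð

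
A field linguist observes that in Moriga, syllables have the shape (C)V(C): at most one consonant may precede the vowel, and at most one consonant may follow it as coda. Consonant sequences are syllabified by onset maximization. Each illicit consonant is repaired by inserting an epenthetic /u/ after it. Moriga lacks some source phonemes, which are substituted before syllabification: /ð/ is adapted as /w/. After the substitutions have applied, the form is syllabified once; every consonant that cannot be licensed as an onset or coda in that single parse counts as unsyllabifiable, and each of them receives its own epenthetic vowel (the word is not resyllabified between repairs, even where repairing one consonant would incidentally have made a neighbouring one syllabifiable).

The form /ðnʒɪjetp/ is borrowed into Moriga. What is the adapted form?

Substitution: /ð/ → /w/, giving /wnʒɪjetp/.
Syllabifying with onset maximization leaves /w/, /n/, /p/ stranded (at most one coda consonant is licensed; onsets are limited to one consonant).
Epenthesis after each stranded consonant: /w/ → /wu/, /n/ → /nu/, /p/ → /pu/.

wunuʒɪjetpu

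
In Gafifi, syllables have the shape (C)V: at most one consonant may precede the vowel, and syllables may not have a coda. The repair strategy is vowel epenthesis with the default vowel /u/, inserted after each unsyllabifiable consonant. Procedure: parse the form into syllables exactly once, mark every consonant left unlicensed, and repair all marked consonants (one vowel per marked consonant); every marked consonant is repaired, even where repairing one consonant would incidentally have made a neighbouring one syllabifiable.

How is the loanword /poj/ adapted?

The consonants /j/ cannot be parsed into a legal (C)V syllable (no codas are permitted; onsets are limited to one consonant).
Epenthesis after each stranded consonant: /j/ → /ju/.

poju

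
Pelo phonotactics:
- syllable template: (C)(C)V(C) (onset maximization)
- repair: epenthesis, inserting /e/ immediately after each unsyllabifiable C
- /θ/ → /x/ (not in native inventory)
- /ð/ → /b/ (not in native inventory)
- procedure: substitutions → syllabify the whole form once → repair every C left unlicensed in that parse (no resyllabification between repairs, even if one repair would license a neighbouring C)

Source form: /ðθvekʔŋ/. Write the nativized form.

Substitution: /ð/ → /b/, /θ/ → /x/, giving /bxvekʔŋ/.
Syllabifying with onset maximization leaves /b/, /ʔ/, /ŋ/ stranded (at most one coda consonant is licensed; onsets may contain at most 2 consonants).
Each unlicensed consonant becomes the onset of a new syllable: /b/ → /be/, /ʔ/ → /ʔe/, /ŋ/ → /ŋe/.

bexvekʔeŋe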